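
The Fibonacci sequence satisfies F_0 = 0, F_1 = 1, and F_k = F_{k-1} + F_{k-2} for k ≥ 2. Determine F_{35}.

Iterating the recurrence up to F_{29} = 514229 and F_{28} = 317811:
F_{30} = F_{29} + F_{28} = 514229 + 317811 = 832040
F_{31} = F_{30} + F_{29} = 832040 + 514229 = 1346269
F_{32} = F_{31} + F_{30} = 1346269 + 832040 = 2178309
F_{33} = F_{32} + F_{31} = 2178309 + 1346269 = 3524578
F_{34} = F_{33} + F_{32} = 3524578 + 2178309 = 5702887
F_{35} = F_{34} + F_{33} = 5702887 + 3524578 = 9227465

9227465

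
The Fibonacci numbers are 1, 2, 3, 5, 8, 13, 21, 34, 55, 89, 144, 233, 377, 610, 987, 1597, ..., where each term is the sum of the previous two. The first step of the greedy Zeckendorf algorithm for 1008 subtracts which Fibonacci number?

987 ≤ 1008 < 1597, so the largest Fibonacci number not exceeding 1008 is 987.

987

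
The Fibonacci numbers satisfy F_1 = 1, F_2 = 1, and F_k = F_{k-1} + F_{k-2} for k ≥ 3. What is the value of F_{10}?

55

Iterating the recurrence up to F_{3} = 2 and F_{2} = 1:
F_{4} = F_{3} + F_{2} = 2 + 1 = 3
F_{5} = F_{4} + F_{3} = 3 + 2 = 5
F_{6} = F_{5} + F_{4} = 5 + 3 = 8
F_{7} = F_{6} + F_{5} = 8 + 5 = 13
F_{8} = F_{7} + F_{6} = 13 + 8 = 21
F_{9} = F_{8} + F_{7} = 21 + 13 = 34
F_{10} = F_{9} + F_{8} = 34 + 21 = 55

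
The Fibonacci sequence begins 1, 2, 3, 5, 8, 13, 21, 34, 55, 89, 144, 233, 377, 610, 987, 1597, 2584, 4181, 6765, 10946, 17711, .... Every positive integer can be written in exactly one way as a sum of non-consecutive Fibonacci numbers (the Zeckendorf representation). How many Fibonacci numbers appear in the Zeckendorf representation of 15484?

6

Repeatedly subtract the largest Fibonacci number that fits:
15484: greatest Fibonacci not exceeding it is 10946, leaving 4538
4538: greatest Fibonacci not exceeding it is 4181, leaving 357
357: greatest Fibonacci not exceeding it is 233, leaving 124
124: greatest Fibonacci not exceeding it is 89, leaving 35
35: greatest Fibonacci not exceeding it is 34, leaving 1
1: greatest Fibonacci not exceeding it is 1, leaving 0
15484 = 10946 + 4181 + 233 + 89 + 34 + 1, which has 6 terms.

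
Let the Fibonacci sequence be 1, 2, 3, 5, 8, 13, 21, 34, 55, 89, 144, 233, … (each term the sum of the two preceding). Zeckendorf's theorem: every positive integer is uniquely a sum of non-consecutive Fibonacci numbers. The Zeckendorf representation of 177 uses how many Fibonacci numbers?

5

Greedy algorithm:
take 144 (≤ 177); 177 − 144 = 33
take 21 (≤ 33); 33 − 21 = 12
take 8 (≤ 12); 12 − 8 = 4
take 3 (≤ 4); 4 − 3 = 1
take 1 (≤ 1); 1 − 1 = 0
177 = 144 + 21 + 8 + 3 + 1, which has 5 terms.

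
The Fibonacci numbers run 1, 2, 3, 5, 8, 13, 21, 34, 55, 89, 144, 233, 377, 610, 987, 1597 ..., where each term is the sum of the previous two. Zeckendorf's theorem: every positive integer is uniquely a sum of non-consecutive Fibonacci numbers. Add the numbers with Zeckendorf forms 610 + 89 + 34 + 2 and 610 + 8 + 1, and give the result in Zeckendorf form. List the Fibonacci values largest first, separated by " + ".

The two numbers are 735 and 619, so their sum is 1354.
Greedily peel off the largest Fibonacci term at each step:
subtract 987 from 1354: 367 remains
subtract 233 from 367: 134 remains
subtract 89 from 134: 45 remains
subtract 34 from 45: 11 remains
subtract 8 from 11: 3 remains
subtract 3 from 3: 0 remains

987 + 233 + 89 + 34 + 8 + 3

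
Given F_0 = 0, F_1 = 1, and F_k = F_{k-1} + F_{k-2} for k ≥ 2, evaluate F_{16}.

Iterating the recurrence up to F_{12} = 144 and F_{11} = 89:
F_{13} = F_{12} + F_{11} = 144 + 89 = 233
F_{14} = F_{13} + F_{12} = 233 + 144 = 377
F_{15} = F_{14} + F_{13} = 377 + 233 = 610
F_{16} = F_{15} + F_{14} = 610 + 377 = 987

987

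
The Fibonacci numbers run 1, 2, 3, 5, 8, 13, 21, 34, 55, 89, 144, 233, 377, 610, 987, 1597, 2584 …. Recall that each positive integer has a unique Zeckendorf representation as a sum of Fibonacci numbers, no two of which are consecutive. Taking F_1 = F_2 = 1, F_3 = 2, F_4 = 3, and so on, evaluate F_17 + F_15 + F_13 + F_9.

2474

F_17 + F_15 + F_13 + F_9 = 1597 + 610 + 233 + 34 = 2474.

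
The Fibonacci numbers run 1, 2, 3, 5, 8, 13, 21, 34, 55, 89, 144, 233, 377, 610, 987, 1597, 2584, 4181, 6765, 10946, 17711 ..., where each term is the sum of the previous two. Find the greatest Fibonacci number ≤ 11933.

10946 ≤ 11933 < 17711, so the largest Fibonacci number not exceeding 11933 is 10946.

10946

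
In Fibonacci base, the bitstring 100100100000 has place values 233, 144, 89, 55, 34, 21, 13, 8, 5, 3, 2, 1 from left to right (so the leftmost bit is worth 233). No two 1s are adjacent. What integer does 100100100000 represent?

301

Summing the place values of the 1 bits: 233 + 55 + 13 = 301.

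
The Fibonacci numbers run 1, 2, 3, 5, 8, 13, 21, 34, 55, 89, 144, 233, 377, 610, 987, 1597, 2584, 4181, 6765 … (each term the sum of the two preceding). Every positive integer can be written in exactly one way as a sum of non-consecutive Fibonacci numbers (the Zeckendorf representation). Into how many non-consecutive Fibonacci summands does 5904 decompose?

Repeatedly subtract the largest Fibonacci number that fits:
5904: greatest Fibonacci not exceeding it is 4181, leaving 1723
1723: greatest Fibonacci not exceeding it is 1597, leaving 126
126: greatest Fibonacci not exceeding it is 89, leaving 37
37: greatest Fibonacci not exceeding it is 34, leaving 3
3: greatest Fibonacci not exceeding it is 3, leaving 0
5904 = 4181 + 1597 + 89 + 34 + 3, which has 5 terms.

5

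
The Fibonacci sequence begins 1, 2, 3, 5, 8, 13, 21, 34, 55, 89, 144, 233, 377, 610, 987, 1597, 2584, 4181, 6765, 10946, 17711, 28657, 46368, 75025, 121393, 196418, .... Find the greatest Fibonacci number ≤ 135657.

121393

121393 ≤ 135657 < 196418, so the largest Fibonacci number not exceeding 135657 is 121393.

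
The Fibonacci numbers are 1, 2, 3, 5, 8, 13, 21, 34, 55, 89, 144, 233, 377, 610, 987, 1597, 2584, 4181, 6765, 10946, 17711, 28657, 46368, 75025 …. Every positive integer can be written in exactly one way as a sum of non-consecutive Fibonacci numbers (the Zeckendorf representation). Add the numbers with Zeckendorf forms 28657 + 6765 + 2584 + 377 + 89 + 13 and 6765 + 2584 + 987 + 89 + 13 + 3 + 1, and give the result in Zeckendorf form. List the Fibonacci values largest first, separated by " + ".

The two numbers are 38485 and 10442, so their sum is 48927.
take 46368 (≤ 48927); 48927 − 46368 = 2559
take 1597 (≤ 2559); 2559 − 1597 = 962
take 610 (≤ 962); 962 − 610 = 352
take 233 (≤ 352); 352 − 233 = 119
take 89 (≤ 119); 119 − 89 = 30
take 21 (≤ 30); 30 − 21 = 9
take 8 (≤ 9); 9 − 8 = 1
take 1 (≤ 1); 1 − 1 = 0

46368 + 1597 + 610 + 233 + 89 + 21 + 8 + 1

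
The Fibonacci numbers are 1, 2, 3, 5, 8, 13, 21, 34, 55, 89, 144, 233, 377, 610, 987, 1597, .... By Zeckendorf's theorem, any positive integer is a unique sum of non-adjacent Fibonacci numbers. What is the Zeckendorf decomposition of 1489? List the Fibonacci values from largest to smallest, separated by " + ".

987 + 377 + 89 + 34 + 2

Greedily peel off the largest Fibonacci term at each step:
subtract 987 from 1489: 502 remains
subtract 377 from 502: 125 remains
subtract 89 from 125: 36 remains
subtract 34 from 36: 2 remains
subtract 2 from 2: 0 remains
So 1489 = 987 + 377 + 89 + 34 + 2, with no two terms consecutive in the sequence.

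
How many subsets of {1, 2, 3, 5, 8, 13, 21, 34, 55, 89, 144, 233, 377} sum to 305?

8

Each representation comes from the Zeckendorf form by replacing some F_k with F_{k−1} + F_{k−2} where possible.
305 = 233+55+13+3+1 = 233+55+8+5+3+1 = 233+34+21+13+3+1 = … (5 more), for 8 in all.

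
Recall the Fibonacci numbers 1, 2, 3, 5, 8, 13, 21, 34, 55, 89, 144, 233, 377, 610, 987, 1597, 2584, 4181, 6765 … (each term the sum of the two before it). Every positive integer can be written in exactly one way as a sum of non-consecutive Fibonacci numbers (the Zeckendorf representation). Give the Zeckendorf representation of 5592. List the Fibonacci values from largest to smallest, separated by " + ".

4181 + 987 + 377 + 34 + 13

5592: greatest Fibonacci not exceeding it is 4181, leaving 1411
1411: greatest Fibonacci not exceeding it is 987, leaving 424
424: greatest Fibonacci not exceeding it is 377, leaving 47
47: greatest Fibonacci not exceeding it is 34, leaving 13
13: greatest Fibonacci not exceeding it is 13, leaving 0
So 5592 = 4181 + 987 + 377 + 34 + 13, with no two terms consecutive in the sequence.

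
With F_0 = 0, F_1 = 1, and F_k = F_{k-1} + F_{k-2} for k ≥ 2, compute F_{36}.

Iterating the recurrence up to F_{28} = 317811 and F_{27} = 196418:
F_{29} = F_{28} + F_{27} = 317811 + 196418 = 514229
F_{30} = F_{29} + F_{28} = 514229 + 317811 = 832040
F_{31} = F_{30} + F_{29} = 832040 + 514229 = 1346269
F_{32} = F_{31} + F_{30} = 1346269 + 832040 = 2178309
F_{33} = F_{32} + F_{31} = 2178309 + 1346269 = 3524578
F_{34} = F_{33} + F_{32} = 3524578 + 2178309 = 5702887
F_{35} = F_{34} + F_{33} = 5702887 + 3524578 = 9227465
F_{36} = F_{35} + F_{34} = 9227465 + 5702887 = 14930352

14930352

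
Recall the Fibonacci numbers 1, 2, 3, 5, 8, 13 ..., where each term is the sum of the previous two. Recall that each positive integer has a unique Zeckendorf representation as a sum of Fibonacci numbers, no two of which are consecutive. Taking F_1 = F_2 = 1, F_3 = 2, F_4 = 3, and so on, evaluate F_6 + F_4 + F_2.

F_6 + F_4 + F_2 = 8 + 3 + 1 = 12.

12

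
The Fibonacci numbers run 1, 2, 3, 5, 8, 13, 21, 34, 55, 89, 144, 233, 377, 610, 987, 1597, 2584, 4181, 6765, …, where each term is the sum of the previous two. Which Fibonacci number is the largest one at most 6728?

4181

4181 ≤ 6728 < 6765, so the largest Fibonacci number not exceeding 6728 is 4181.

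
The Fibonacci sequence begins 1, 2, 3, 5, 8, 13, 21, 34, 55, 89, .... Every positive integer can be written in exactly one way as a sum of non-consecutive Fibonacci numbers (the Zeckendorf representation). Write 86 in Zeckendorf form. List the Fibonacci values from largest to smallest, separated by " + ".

55 + 21 + 8 + 2

86 − 55 = 31
31 − 21 = 10
10 − 8 = 2
2 − 2 = 0
So 86 = 55 + 21 + 8 + 2, with no two terms consecutive in the sequence.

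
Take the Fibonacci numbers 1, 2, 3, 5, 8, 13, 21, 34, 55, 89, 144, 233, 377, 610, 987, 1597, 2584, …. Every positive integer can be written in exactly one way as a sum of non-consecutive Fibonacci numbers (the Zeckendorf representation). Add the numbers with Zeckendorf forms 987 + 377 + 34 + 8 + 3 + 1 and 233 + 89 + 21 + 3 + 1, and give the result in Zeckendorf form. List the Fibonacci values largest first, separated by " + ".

The two numbers are 1410 and 347, so their sum is 1757.
1757: greatest Fibonacci not exceeding it is 1597, leaving 160
160: greatest Fibonacci not exceeding it is 144, leaving 16
16: greatest Fibonacci not exceeding it is 13, leaving 3
3: greatest Fibonacci not exceeding it is 3, leaving 0

1597 + 144 + 13 + 3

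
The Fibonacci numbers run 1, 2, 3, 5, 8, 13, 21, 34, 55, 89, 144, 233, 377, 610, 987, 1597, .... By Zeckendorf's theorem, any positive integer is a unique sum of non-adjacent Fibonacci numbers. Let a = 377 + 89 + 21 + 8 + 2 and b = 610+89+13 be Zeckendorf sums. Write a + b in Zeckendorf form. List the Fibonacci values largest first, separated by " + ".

987 + 144 + 55 + 21 + 2

The two numbers are 497 and 712, so their sum is 1209.
1209 − 987 = 222
222 − 144 = 78
78 − 55 = 23
23 − 21 = 2
2 − 2 = 0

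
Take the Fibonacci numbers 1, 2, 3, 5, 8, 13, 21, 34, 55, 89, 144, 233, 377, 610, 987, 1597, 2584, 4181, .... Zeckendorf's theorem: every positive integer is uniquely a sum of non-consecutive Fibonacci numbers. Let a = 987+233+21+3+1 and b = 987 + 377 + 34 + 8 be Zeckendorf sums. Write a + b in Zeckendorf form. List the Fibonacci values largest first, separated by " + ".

2584 + 55 + 8 + 3 + 1

The two numbers are 1245 and 1406, so their sum is 2651.
subtract 2584 from 2651: 67 remains
subtract 55 from 67: 12 remains
subtract 8 from 12: 4 remains
subtract 3 from 4: 1 remains
subtract 1 from 1: 0 remains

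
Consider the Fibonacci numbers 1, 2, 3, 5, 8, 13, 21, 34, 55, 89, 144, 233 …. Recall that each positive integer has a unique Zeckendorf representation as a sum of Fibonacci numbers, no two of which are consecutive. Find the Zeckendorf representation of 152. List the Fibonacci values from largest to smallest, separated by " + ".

144 + 8

largest Fibonacci ≤ 152 is 144; 152 − 144 = 8
largest Fibonacci ≤ 8 is 8; 8 − 8 = 0
So 152 = 144 + 8, with no two terms consecutive in the sequence.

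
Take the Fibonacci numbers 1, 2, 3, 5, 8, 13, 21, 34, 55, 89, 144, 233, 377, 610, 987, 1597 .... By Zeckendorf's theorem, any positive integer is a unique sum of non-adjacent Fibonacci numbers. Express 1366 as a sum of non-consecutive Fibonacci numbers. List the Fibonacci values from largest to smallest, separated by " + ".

987 + 377 + 2

take 987 (≤ 1366); 1366 − 987 = 379
take 377 (≤ 379); 379 − 377 = 2
take 2 (≤ 2); 2 − 2 = 0
So 1366 = 987 + 377 + 2, with no two terms consecutive in the sequence.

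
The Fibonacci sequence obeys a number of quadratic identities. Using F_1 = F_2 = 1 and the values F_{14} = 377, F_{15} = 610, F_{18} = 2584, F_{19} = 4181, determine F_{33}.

By the addition formula F_{m+n} = F_m F_{n+1} + F_{m−1} F_n with m=19, n=14: F_{33} = 4181·610 + 2584·377 = 2550410 + 974168 = 3524578.

3524578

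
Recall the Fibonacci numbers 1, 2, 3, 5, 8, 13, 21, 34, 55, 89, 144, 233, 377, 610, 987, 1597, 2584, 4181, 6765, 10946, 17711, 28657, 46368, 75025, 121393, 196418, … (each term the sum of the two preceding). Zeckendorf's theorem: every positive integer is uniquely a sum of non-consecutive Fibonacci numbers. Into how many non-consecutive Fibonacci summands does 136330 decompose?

8

136330: greatest Fibonacci not exceeding it is 121393, leaving 14937
14937: greatest Fibonacci not exceeding it is 10946, leaving 3991
3991: greatest Fibonacci not exceeding it is 2584, leaving 1407
1407: greatest Fibonacci not exceeding it is 987, leaving 420
420: greatest Fibonacci not exceeding it is 377, leaving 43
43: greatest Fibonacci not exceeding it is 34, leaving 9
9: greatest Fibonacci not exceeding it is 8, leaving 1
1: greatest Fibonacci not exceeding it is 1, leaving 0
136330 = 121393 + 10946 + 2584 + 987 + 377 + 34 + 8 + 1, which has 8 terms.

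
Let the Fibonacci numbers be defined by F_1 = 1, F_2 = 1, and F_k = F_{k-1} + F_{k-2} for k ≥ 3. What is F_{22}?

17711

Iterating the recurrence up to F_{17} = 1597 and F_{16} = 987:
F_{18} = F_{17} + F_{16} = 1597 + 987 = 2584
F_{19} = F_{18} + F_{17} = 2584 + 1597 = 4181
F_{20} = F_{19} + F_{18} = 4181 + 2584 = 6765
F_{21} = F_{20} + F_{19} = 6765 + 4181 = 10946
F_{22} = F_{21} + F_{20} = 10946 + 6765 = 17711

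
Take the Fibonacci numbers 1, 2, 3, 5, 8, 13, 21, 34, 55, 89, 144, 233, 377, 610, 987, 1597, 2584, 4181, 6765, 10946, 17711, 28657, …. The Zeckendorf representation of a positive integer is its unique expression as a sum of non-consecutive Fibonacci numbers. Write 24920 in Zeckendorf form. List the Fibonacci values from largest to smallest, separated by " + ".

17711 ≤ 24920 < 28657, so take 17711; remainder 7209
6765 ≤ 7209 < 10946, so take 6765; remainder 444
377 ≤ 444 < 610, so take 377; remainder 67
55 ≤ 67 < 89, so take 55; remainder 12
8 ≤ 12 < 13, so take 8; remainder 4
3 ≤ 4 < 5, so take 3; remainder 1
1 ≤ 1 < 2, so take 1; remainder 0
So 24920 = 17711 + 6765 + 377 + 55 + 8 + 3 + 1, with no two terms consecutive in the sequence.

17711 + 6765 + 377 + 55 + 8 + 3 + 1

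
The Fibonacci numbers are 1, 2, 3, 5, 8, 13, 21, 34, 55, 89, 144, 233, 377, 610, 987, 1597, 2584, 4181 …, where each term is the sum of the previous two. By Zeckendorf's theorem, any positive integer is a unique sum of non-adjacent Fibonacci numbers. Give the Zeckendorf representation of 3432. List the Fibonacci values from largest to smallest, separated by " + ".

2584 + 610 + 233 + 5

2584 ≤ 3432 < 4181, so take 2584; remainder 848
610 ≤ 848 < 987, so take 610; remainder 238
233 ≤ 238 < 377, so take 233; remainder 5
5 ≤ 5 < 8, so take 5; remainder 0
So 3432 = 2584 + 610 + 233 + 5, with no two terms consecutive in the sequence.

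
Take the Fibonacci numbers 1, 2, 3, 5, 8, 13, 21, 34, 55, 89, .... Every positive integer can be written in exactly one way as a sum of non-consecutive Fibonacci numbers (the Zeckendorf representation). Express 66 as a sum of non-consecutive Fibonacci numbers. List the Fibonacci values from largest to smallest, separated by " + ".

55 + 8 + 3

66: greatest Fibonacci not exceeding it is 55, leaving 11
11: greatest Fibonacci not exceeding it is 8, leaving 3
3: greatest Fibonacci not exceeding it is 3, leaving 0
So 66 = 55 + 8 + 3, with no two terms consecutive in the sequence.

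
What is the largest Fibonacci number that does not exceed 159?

144

144 ≤ 159 < 233, so the largest Fibonacci number not exceeding 159 is 144.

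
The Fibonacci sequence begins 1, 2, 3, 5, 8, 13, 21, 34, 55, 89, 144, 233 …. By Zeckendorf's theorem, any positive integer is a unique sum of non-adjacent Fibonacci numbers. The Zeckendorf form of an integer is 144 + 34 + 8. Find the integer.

144 + 34 + 8 = 186.

186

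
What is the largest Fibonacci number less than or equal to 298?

233

233 ≤ 298 < 377, so the largest Fibonacci number not exceeding 298 is 233.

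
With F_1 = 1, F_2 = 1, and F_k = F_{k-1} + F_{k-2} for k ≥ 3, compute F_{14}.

377

Iterating the recurrence up to F_{6} = 8 and F_{5} = 5:
F_{7} = F_{6} + F_{5} = 8 + 5 = 13
F_{8} = F_{7} + F_{6} = 13 + 8 = 21
F_{9} = F_{8} + F_{7} = 21 + 13 = 34
F_{10} = F_{9} + F_{8} = 34 + 21 = 55
F_{11} = F_{10} + F_{9} = 55 + 34 = 89
F_{12} = F_{11} + F_{10} = 89 + 55 = 144
F_{13} = F_{12} + F_{11} = 144 + 89 = 233
F_{14} = F_{13} + F_{12} = 233 + 144 = 377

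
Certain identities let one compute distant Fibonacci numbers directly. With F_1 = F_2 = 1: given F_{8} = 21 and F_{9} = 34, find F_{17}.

By F_{2k+1} = F_k² + F_{k+1}²: F_{17} = 21² + 34² = 441 + 1156 = 1597.

1597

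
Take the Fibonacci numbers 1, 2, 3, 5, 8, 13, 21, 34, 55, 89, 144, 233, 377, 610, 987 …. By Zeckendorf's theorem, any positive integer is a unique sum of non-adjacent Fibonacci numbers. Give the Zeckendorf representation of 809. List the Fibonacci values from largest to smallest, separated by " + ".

610 + 144 + 55

809 − 610 = 199
199 − 144 = 55
55 − 55 = 0
So 809 = 610 + 144 + 55, with no two terms consecutive in the sequence.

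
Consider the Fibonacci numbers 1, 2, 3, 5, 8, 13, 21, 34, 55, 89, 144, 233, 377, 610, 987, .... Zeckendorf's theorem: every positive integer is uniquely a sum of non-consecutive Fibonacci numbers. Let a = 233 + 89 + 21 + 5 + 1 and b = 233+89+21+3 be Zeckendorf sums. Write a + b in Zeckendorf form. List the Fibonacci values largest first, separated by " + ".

610 + 55 + 21 + 8 + 1

The two numbers are 349 and 346, so their sum is 695.
Greedy algorithm:
695 − 610 = 85
85 − 55 = 30
30 − 21 = 9
9 − 8 = 1
1 − 1 = 0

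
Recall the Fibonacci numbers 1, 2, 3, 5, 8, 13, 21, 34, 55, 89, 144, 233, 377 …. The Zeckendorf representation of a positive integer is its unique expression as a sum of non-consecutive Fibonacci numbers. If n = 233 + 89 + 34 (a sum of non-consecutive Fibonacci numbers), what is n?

233 + 89 + 34 = 356.

356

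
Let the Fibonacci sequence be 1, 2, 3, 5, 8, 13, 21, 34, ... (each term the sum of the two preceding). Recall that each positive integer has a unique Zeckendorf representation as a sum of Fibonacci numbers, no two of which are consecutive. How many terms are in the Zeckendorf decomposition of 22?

2

Greedy algorithm:
22: greatest Fibonacci not exceeding it is 21, leaving 1
1: greatest Fibonacci not exceeding it is 1, leaving 0
22 = 21 + 1, which has 2 terms.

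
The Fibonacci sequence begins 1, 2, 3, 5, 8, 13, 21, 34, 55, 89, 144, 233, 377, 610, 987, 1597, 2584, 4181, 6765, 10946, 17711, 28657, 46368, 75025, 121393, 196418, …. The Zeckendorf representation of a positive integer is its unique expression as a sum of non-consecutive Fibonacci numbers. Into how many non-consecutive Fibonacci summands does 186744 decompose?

186744 − 121393 = 65351
65351 − 46368 = 18983
18983 − 17711 = 1272
1272 − 987 = 285
285 − 233 = 52
52 − 34 = 18
18 − 13 = 5
5 − 5 = 0
186744 = 121393 + 46368 + 17711 + 987 + 233 + 34 + 13 + 5, which has 8 terms.

8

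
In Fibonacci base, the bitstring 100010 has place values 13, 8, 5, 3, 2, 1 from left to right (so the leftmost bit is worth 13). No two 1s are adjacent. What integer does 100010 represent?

Summing the place values of the 1 bits: 13 + 2 = 15.

15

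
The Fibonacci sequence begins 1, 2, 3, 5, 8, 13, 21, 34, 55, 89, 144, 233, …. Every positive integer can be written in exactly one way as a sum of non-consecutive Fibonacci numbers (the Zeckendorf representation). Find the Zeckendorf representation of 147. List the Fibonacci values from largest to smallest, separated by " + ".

144 + 3

Greedy algorithm:
147: greatest Fibonacci not exceeding it is 144, leaving 3
3: greatest Fibonacci not exceeding it is 3, leaving 0
So 147 = 144 + 3, with no two terms consecutive in the sequence.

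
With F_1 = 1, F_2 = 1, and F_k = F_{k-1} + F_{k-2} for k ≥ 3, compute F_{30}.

832040

Iterating the recurrence up to F_{22} = 17711 and F_{21} = 10946:
F_{23} = F_{22} + F_{21} = 17711 + 10946 = 28657
F_{24} = F_{23} + F_{22} = 28657 + 17711 = 46368
F_{25} = F_{24} + F_{23} = 46368 + 28657 = 75025
F_{26} = F_{25} + F_{24} = 75025 + 46368 = 121393
F_{27} = F_{26} + F_{25} = 121393 + 75025 = 196418
F_{28} = F_{27} + F_{26} = 196418 + 121393 = 317811
F_{29} = F_{28} + F_{27} = 317811 + 196418 = 514229
F_{30} = F_{29} + F_{28} = 514229 + 317811 = 832040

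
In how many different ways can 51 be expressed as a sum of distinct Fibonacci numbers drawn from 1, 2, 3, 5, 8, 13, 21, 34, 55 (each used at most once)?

3

Starting from the Zeckendorf form and repeatedly splitting a term F_k into F_{k−1} + F_{k−2} (when neither is already used) reaches every representation.
51 = 34+13+3+1 = 34+8+5+3+1 = 21+13+8+5+3+1 — 3 representations.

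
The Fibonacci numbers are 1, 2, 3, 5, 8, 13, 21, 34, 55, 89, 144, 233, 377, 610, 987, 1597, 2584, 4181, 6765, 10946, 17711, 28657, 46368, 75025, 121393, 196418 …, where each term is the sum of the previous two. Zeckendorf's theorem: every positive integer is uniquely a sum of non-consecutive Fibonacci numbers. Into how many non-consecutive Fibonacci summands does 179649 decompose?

8

Repeatedly subtract the largest Fibonacci number that fits:
subtract 121393 from 179649: 58256 remains
subtract 46368 from 58256: 11888 remains
subtract 10946 from 11888: 942 remains
subtract 610 from 942: 332 remains
subtract 233 from 332: 99 remains
subtract 89 from 99: 10 remains
subtract 8 from 10: 2 remains
subtract 2 from 2: 0 remains
179649 = 121393 + 46368 + 10946 + 610 + 233 + 89 + 8 + 2, which has 8 terms.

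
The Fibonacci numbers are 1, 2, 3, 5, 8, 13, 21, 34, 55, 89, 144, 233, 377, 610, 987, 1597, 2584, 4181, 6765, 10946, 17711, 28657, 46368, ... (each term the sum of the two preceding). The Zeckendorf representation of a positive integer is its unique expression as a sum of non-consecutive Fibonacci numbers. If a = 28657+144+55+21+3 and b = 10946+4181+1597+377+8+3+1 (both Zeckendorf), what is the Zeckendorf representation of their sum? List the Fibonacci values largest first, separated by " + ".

The two numbers are 28880 and 17113, so their sum is 45993.
Greedy algorithm:
take 28657 (≤ 45993); 45993 − 28657 = 17336
take 10946 (≤ 17336); 17336 − 10946 = 6390
take 4181 (≤ 6390); 6390 − 4181 = 2209
take 1597 (≤ 2209); 2209 − 1597 = 612
take 610 (≤ 612); 612 − 610 = 2
take 2 (≤ 2); 2 − 2 = 0

28657 + 10946 + 4181 + 1597 + 610 + 2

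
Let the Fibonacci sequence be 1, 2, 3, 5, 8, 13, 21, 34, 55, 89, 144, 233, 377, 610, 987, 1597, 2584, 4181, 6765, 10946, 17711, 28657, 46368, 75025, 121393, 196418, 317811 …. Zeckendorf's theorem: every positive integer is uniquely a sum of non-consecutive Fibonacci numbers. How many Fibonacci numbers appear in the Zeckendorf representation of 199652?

6

take 196418 (≤ 199652); 199652 − 196418 = 3234
take 2584 (≤ 3234); 3234 − 2584 = 650
take 610 (≤ 650); 650 − 610 = 40
take 34 (≤ 40); 40 − 34 = 6
take 5 (≤ 6); 6 − 5 = 1
take 1 (≤ 1); 1 − 1 = 0
199652 = 196418 + 2584 + 610 + 34 + 5 + 1, which has 6 terms.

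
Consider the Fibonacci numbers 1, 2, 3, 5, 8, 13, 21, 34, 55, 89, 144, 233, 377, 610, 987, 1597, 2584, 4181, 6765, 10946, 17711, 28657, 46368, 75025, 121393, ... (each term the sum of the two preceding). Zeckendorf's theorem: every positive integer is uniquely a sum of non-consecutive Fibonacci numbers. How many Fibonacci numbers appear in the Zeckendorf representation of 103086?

7

Repeatedly subtract the largest Fibonacci number that fits:
subtract 75025 from 103086: 28061 remains
subtract 17711 from 28061: 10350 remains
subtract 6765 from 10350: 3585 remains
subtract 2584 from 3585: 1001 remains
subtract 987 from 1001: 14 remains
subtract 13 from 14: 1 remains
subtract 1 from 1: 0 remains
103086 = 75025 + 17711 + 6765 + 2584 + 987 + 13 + 1, which has 7 terms.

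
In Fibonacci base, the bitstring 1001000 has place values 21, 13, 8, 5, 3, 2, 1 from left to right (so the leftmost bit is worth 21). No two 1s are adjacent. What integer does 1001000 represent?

Summing the place values of the 1 bits: 21 + 5 = 26.

26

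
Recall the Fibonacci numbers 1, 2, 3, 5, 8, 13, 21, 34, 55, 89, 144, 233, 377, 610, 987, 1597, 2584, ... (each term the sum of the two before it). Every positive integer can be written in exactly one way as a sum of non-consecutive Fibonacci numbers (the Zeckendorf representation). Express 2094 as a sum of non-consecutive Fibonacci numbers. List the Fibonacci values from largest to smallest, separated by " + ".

largest Fibonacci ≤ 2094 is 1597; 2094 − 1597 = 497
largest Fibonacci ≤ 497 is 377; 497 − 377 = 120
largest Fibonacci ≤ 120 is 89; 120 − 89 = 31
largest Fibonacci ≤ 31 is 21; 31 − 21 = 10
largest Fibonacci ≤ 10 is 8; 10 − 8 = 2
largest Fibonacci ≤ 2 is 2; 2 − 2 = 0
So 2094 = 1597 + 377 + 89 + 21 + 8 + 2, with no two terms consecutive in the sequence.

1597 + 377 + 89 + 21 + 8 + 2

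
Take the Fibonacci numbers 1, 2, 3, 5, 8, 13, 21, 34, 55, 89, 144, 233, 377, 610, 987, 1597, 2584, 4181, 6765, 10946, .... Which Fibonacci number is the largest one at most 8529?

6765

6765 ≤ 8529 < 10946, so the largest Fibonacci number not exceeding 8529 is 6765.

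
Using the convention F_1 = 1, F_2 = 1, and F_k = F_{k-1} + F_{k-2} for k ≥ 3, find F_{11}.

Iterating the recurrence up to F_{4} = 3 and F_{3} = 2:
F_{5} = F_{4} + F_{3} = 3 + 2 = 5
F_{6} = F_{5} + F_{4} = 5 + 3 = 8
F_{7} = F_{6} + F_{5} = 8 + 5 = 13
F_{8} = F_{7} + F_{6} = 13 + 8 = 21
F_{9} = F_{8} + F_{7} = 21 + 13 = 34
F_{10} = F_{9} + F_{8} = 34 + 21 = 55
F_{11} = F_{10} + F_{9} = 55 + 34 = 89

89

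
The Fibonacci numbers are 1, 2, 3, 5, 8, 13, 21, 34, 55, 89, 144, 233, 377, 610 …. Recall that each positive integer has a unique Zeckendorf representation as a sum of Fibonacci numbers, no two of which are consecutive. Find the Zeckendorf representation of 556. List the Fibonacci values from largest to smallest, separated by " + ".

subtract 377 from 556: 179 remains
subtract 144 from 179: 35 remains
subtract 34 from 35: 1 remains
subtract 1 from 1: 0 remains
So 556 = 377 + 144 + 34 + 1, with no two terms consecutive in the sequence.

377 + 144 + 34 + 1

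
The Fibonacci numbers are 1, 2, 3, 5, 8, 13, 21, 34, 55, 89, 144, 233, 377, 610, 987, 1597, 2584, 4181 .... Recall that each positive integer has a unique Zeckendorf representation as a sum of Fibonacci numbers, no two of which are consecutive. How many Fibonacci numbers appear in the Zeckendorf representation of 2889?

6

Repeatedly subtract the largest Fibonacci number that fits:
take 2584 (≤ 2889); 2889 − 2584 = 305
take 233 (≤ 305); 305 − 233 = 72
take 55 (≤ 72); 72 − 55 = 17
take 13 (≤ 17); 17 − 13 = 4
take 3 (≤ 4); 4 − 3 = 1
take 1 (≤ 1); 1 − 1 = 0
2889 = 2584 + 233 + 55 + 13 + 3 + 1, which has 6 terms.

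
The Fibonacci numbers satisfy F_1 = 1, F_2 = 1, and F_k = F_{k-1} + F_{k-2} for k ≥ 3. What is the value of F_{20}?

6765

Iterating the recurrence up to F_{15} = 610 and F_{14} = 377:
F_{16} = F_{15} + F_{14} = 610 + 377 = 987
F_{17} = F_{16} + F_{15} = 987 + 610 = 1597
F_{18} = F_{17} + F_{16} = 1597 + 987 = 2584
F_{19} = F_{18} + F_{17} = 2584 + 1597 = 4181
F_{20} = F_{19} + F_{18} = 4181 + 2584 = 6765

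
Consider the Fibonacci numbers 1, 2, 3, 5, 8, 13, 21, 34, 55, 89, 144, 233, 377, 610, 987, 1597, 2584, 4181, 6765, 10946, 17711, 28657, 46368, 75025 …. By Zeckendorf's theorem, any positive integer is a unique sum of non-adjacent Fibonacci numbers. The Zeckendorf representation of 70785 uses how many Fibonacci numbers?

10

46368 ≤ 70785 < 75025, so take 46368; remainder 24417
17711 ≤ 24417 < 28657, so take 17711; remainder 6706
4181 ≤ 6706 < 6765, so take 4181; remainder 2525
1597 ≤ 2525 < 2584, so take 1597; remainder 928
610 ≤ 928 < 987, so take 610; remainder 318
233 ≤ 318 < 377, so take 233; remainder 85
55 ≤ 85 < 89, so take 55; remainder 30
21 ≤ 30 < 34, so take 21; remainder 9
8 ≤ 9 < 13, so take 8; remainder 1
1 ≤ 1 < 2, so take 1; remainder 0
70785 = 46368 + 17711 + 4181 + 1597 + 610 + 233 + 55 + 21 + 8 + 1, which has 10 terms.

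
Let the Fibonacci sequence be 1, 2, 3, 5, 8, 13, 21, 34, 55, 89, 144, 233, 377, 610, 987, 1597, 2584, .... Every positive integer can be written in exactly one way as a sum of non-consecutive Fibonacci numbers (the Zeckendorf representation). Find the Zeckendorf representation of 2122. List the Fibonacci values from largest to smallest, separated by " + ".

Greedily peel off the largest Fibonacci term at each step:
take 1597 (≤ 2122); 2122 − 1597 = 525
take 377 (≤ 525); 525 − 377 = 148
take 144 (≤ 148); 148 − 144 = 4
take 3 (≤ 4); 4 − 3 = 1
take 1 (≤ 1); 1 − 1 = 0
So 2122 = 1597 + 377 + 144 + 3 + 1, with no two terms consecutive in the sequence.

1597 + 377 + 144 + 3 + 1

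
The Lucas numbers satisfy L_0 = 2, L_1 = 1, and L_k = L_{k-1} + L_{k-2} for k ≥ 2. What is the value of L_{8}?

Iterating the recurrence up to L_{4} = 7 and L_{3} = 4:
L_{5} = L_{4} + L_{3} = 7 + 4 = 11
L_{6} = L_{5} + L_{4} = 11 + 7 = 18
L_{7} = L_{6} + L_{5} = 18 + 11 = 29
L_{8} = L_{7} + L_{6} = 29 + 18 = 47

47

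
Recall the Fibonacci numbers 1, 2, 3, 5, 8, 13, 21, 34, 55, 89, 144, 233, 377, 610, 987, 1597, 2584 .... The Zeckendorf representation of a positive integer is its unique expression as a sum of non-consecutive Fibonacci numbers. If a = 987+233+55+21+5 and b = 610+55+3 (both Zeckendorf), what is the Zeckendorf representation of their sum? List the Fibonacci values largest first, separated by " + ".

The two numbers are 1301 and 668, so their sum is 1969.
Greedily peel off the largest Fibonacci term at each step:
1969: greatest Fibonacci not exceeding it is 1597, leaving 372
372: greatest Fibonacci not exceeding it is 233, leaving 139
139: greatest Fibonacci not exceeding it is 89, leaving 50
50: greatest Fibonacci not exceeding it is 34, leaving 16
16: greatest Fibonacci not exceeding it is 13, leaving 3
3: greatest Fibonacci not exceeding it is 3, leaving 0

1597 + 233 + 89 + 34 + 13 + 3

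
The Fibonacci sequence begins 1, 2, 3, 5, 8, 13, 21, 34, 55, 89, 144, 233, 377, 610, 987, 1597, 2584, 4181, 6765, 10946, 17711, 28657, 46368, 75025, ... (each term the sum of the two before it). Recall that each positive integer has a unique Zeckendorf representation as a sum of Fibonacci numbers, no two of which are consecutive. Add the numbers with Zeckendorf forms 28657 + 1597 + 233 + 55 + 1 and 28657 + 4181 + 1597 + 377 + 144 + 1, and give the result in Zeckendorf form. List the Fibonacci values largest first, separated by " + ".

The two numbers are 30543 and 34957, so their sum is 65500.
take 46368 (≤ 65500); 65500 − 46368 = 19132
take 17711 (≤ 19132); 19132 − 17711 = 1421
take 987 (≤ 1421); 1421 − 987 = 434
take 377 (≤ 434); 434 − 377 = 57
take 55 (≤ 57); 57 − 55 = 2
take 2 (≤ 2); 2 − 2 = 0

46368 + 17711 + 987 + 377 + 55 + 2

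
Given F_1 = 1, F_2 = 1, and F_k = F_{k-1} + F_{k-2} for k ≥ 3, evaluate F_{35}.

9227465

Iterating the recurrence up to F_{31} = 1346269 and F_{30} = 832040:
F_{32} = F_{31} + F_{30} = 1346269 + 832040 = 2178309
F_{33} = F_{32} + F_{31} = 2178309 + 1346269 = 3524578
F_{34} = F_{33} + F_{32} = 3524578 + 2178309 = 5702887
F_{35} = F_{34} + F_{33} = 5702887 + 3524578 = 9227465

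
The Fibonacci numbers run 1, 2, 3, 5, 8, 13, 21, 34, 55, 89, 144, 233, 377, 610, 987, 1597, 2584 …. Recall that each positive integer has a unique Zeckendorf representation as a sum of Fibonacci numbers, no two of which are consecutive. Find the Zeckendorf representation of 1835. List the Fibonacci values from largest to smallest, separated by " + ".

1597 + 233 + 5

Repeatedly subtract the largest Fibonacci number that fits:
1835: greatest Fibonacci not exceeding it is 1597, leaving 238
238: greatest Fibonacci not exceeding it is 233, leaving 5
5: greatest Fibonacci not exceeding it is 5, leaving 0
So 1835 = 1597 + 233 + 5, with no two terms consecutive in the sequence.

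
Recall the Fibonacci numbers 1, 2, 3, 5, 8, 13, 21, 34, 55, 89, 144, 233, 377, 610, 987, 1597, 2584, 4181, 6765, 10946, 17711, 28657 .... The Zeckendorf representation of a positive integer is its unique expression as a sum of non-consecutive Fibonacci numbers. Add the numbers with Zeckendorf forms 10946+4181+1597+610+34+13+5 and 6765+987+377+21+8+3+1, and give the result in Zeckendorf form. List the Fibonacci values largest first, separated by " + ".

The two numbers are 17386 and 8162, so their sum is 25548.
17711 ≤ 25548 < 28657, so take 17711; remainder 7837
6765 ≤ 7837 < 10946, so take 6765; remainder 1072
987 ≤ 1072 < 1597, so take 987; remainder 85
55 ≤ 85 < 89, so take 55; remainder 30
21 ≤ 30 < 34, so take 21; remainder 9
8 ≤ 9 < 13, so take 8; remainder 1
1 ≤ 1 < 2, so take 1; remainder 0

17711 + 6765 + 987 + 55 + 21 + 8 + 1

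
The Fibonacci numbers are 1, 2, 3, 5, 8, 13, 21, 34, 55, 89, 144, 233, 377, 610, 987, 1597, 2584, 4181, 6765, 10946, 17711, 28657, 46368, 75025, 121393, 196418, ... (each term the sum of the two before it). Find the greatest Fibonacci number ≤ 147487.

121393 ≤ 147487 < 196418, so the largest Fibonacci number not exceeding 147487 is 121393.

121393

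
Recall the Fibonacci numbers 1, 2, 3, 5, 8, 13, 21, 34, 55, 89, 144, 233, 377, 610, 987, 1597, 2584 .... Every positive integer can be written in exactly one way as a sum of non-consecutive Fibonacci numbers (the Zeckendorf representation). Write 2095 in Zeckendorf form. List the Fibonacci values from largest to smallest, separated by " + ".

1597 + 377 + 89 + 21 + 8 + 3

subtract 1597 from 2095: 498 remains
subtract 377 from 498: 121 remains
subtract 89 from 121: 32 remains
subtract 21 from 32: 11 remains
subtract 8 from 11: 3 remains
subtract 3 from 3: 0 remains
So 2095 = 1597 + 377 + 89 + 21 + 8 + 3, with no two terms consecutive in the sequence.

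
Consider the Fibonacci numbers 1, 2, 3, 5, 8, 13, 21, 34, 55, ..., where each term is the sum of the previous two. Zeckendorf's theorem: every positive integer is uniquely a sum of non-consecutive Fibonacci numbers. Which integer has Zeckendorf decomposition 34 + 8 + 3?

34 + 8 + 3 = 45.

45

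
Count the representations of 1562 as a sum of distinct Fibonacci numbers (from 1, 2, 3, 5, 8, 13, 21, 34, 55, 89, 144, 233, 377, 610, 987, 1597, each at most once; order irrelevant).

Each representation comes from the Zeckendorf form by replacing some F_k with F_{k−1} + F_{k−2} where possible.
1562 = 987+377+144+34+13+5+2 = 987+377+89+55+34+13+5+2 = 987+233+144+89+55+34+13+5+2 = … (1 more), for 4 in all.

4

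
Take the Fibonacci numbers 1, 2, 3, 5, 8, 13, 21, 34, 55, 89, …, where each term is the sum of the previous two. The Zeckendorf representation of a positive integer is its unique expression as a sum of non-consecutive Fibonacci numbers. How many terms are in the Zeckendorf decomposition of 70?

Greedy algorithm:
subtract 55 from 70: 15 remains
subtract 13 from 15: 2 remains
subtract 2 from 2: 0 remains
70 = 55 + 13 + 2, which has 3 terms.

3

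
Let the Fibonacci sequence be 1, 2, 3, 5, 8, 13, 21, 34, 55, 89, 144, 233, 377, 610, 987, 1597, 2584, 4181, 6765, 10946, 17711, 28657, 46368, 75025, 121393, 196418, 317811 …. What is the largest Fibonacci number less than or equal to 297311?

196418 ≤ 297311 < 317811, so the largest Fibonacci number not exceeding 297311 is 196418.

196418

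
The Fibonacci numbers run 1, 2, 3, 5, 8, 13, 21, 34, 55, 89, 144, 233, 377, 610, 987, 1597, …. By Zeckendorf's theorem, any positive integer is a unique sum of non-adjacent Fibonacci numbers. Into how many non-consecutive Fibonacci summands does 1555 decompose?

1555 − 987 = 568
568 − 377 = 191
191 − 144 = 47
47 − 34 = 13
13 − 13 = 0
1555 = 987 + 377 + 144 + 34 + 13, which has 5 terms.

5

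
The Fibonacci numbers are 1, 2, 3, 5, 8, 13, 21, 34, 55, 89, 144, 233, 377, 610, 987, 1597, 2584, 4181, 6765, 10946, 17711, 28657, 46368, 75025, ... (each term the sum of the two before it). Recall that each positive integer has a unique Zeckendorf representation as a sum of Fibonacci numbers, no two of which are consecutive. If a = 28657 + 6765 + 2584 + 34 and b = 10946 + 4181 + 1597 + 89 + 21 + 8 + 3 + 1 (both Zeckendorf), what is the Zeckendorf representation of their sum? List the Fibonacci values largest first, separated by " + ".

46368 + 6765 + 1597 + 144 + 8 + 3 + 1

The two numbers are 38040 and 16846, so their sum is 54886.
largest Fibonacci ≤ 54886 is 46368; 54886 − 46368 = 8518
largest Fibonacci ≤ 8518 is 6765; 8518 − 6765 = 1753
largest Fibonacci ≤ 1753 is 1597; 1753 − 1597 = 156
largest Fibonacci ≤ 156 is 144; 156 − 144 = 12
largest Fibonacci ≤ 12 is 8; 12 − 8 = 4
largest Fibonacci ≤ 4 is 3; 4 − 3 = 1
largest Fibonacci ≤ 1 is 1; 1 − 1 = 0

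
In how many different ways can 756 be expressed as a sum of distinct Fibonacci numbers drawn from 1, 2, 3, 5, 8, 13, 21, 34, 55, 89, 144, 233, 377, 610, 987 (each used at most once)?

10

756 = 610+144+2 = 610+89+55+2 = 377+233+144+2 = … (7 more), for 10 in all.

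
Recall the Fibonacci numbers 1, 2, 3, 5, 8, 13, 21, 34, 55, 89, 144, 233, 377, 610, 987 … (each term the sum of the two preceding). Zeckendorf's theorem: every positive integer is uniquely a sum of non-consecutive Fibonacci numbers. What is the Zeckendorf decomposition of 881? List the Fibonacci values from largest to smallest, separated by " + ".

610 + 233 + 34 + 3 + 1

Greedily peel off the largest Fibonacci term at each step:
881: greatest Fibonacci not exceeding it is 610, leaving 271
271: greatest Fibonacci not exceeding it is 233, leaving 38
38: greatest Fibonacci not exceeding it is 34, leaving 4
4: greatest Fibonacci not exceeding it is 3, leaving 1
1: greatest Fibonacci not exceeding it is 1, leaving 0
So 881 = 610 + 233 + 34 + 3 + 1, with no two terms consecutive in the sequence.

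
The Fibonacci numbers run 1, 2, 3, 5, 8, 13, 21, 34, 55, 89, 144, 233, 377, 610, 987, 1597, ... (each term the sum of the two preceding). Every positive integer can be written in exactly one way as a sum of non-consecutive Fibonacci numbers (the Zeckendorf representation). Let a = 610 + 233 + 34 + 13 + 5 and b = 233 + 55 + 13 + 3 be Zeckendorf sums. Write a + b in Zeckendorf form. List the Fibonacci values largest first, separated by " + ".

The two numbers are 895 and 304, so their sum is 1199.
Greedy algorithm:
1199 − 987 = 212
212 − 144 = 68
68 − 55 = 13
13 − 13 = 0

987 + 144 + 55 + 13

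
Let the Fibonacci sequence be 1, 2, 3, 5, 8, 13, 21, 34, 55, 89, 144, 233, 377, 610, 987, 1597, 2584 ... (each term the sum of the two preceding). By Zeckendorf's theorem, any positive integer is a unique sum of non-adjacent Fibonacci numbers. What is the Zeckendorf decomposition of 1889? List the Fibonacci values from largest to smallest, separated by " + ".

take 1597 (≤ 1889); 1889 − 1597 = 292
take 233 (≤ 292); 292 − 233 = 59
take 55 (≤ 59); 59 − 55 = 4
take 3 (≤ 4); 4 − 3 = 1
take 1 (≤ 1); 1 − 1 = 0
So 1889 = 1597 + 233 + 55 + 3 + 1, with no two terms consecutive in the sequence.

1597 + 233 + 55 + 3 + 1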